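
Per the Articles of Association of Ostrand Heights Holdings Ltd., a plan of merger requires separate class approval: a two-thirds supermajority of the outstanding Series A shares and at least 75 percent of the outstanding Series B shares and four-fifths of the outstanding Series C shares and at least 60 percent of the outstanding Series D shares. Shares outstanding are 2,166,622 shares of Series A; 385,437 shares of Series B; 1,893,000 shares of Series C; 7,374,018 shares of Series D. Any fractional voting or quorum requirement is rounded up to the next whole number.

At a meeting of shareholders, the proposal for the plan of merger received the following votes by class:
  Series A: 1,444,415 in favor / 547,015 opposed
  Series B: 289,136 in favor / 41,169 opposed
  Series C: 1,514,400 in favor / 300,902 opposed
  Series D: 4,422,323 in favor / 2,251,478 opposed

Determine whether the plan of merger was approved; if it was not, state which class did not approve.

Series A: 2/3 of 2166622 = 1444414.67, rounded up to 1444415; 1,444,415 required, 1,444,415 in favor — approved.
Series B: 3/4 of 385437 = 289077.75, rounded up to 289078; 289,078 required, 289,136 in favor — approved.
Series C: 4/5 of 1893000 = 1514400; 1,514,400 required, 1,514,400 in favor — approved.
Series D: 3/5 of 7374018 = 4424410.80, rounded up to 4424411; 4,424,411 required, 4,422,323 in favor — not approved.

Not approved — the Series D shares did not give the required vote.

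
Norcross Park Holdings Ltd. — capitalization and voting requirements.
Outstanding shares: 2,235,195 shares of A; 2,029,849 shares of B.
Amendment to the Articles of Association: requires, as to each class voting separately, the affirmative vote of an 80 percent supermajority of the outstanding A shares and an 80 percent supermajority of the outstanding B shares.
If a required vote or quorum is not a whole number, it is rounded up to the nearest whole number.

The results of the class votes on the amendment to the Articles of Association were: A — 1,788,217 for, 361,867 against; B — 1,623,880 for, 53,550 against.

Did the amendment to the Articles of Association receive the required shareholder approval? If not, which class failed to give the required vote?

Approved — every class gave the required vote.

A: 4/5 of 2235195 = 1788156; 1,788,156 required, 1,788,217 in favor — approved.
B: 4/5 of 2029849 = 1623879.20, rounded up to 1623880; 1,623,880 required, 1,623,880 in favor — approved.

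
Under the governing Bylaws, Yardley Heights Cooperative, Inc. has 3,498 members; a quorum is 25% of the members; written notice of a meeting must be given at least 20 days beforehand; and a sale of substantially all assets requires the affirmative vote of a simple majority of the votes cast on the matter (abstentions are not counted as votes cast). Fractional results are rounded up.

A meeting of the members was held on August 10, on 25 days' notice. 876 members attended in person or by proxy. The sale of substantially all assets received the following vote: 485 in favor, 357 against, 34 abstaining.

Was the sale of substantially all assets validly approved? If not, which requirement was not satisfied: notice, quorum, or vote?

Valid — all requirements satisfied.

Notice: 25 days given; 20 required. Satisfied.
Quorum: 25% of 3,498 = 874.50, rounded up to 875; 876 present. Satisfied.
Vote: requires a majority of the votes cast (876 − 34 abstaining = 842); a majority of 842 is 422, so 422 needed; 485 in favor. Satisfied.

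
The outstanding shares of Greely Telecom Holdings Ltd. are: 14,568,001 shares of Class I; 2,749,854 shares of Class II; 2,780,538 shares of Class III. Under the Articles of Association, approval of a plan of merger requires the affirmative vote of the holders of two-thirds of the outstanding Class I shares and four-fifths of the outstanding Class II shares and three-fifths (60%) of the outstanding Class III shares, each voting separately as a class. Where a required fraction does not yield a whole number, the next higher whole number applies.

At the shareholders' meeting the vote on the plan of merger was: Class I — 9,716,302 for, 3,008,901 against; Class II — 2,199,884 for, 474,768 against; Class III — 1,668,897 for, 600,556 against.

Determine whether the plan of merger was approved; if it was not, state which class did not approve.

Approved — every class gave the required vote.

Class I: 2/3 of 14568001 = 9712000.67, rounded up to 9712001; 9,712,001 required, 9,716,302 in favor — approved.
Class II: 4/5 of 2749854 = 2199883.20, rounded up to 2199884; 2,199,884 required, 2,199,884 in favor — approved.
Class III: 3/5 of 2780538 = 1668322.80, rounded up to 1668323; 1,668,323 required, 1,668,897 in favor — approved.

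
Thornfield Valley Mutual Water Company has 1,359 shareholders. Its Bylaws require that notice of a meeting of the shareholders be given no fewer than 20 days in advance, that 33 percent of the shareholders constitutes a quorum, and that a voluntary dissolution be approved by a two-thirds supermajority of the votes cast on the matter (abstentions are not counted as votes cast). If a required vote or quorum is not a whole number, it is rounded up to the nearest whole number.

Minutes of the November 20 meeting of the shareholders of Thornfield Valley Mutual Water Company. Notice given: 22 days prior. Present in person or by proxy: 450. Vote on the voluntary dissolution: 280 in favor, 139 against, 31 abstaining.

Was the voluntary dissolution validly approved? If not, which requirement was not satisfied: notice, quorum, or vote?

Notice: 22 days given; 20 required. Satisfied.
Quorum: 33% of 1,359 = 448.47, rounded up to 449; 450 present. Satisfied.
Vote: requires two-thirds of the votes cast (450 − 31 abstaining = 419); 2/3 of 419 = 279.33, rounded up to 280, so 280 needed; 280 in favor. Satisfied.

Valid — all requirements satisfied.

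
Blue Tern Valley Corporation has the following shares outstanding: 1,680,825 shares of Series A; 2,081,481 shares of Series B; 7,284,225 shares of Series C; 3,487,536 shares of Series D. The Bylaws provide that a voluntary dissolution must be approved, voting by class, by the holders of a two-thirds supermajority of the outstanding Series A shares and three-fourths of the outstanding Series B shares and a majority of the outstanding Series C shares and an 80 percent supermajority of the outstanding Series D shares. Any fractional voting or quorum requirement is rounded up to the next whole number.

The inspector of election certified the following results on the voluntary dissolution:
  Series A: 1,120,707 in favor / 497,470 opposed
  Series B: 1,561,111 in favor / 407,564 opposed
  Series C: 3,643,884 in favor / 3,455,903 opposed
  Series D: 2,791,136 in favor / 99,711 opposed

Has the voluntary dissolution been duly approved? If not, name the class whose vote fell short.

Approved — every class gave the required vote.

Series A: 2/3 of 1680825 = 1120550; 1,120,550 required, 1,120,707 in favor — approved.
Series B: 3/4 of 2081481 = 1561110.75, rounded up to 1561111; 1,561,111 required, 1,561,111 in favor — approved.
Series C: a majority of 7284225 is 3642113; 3,642,113 required, 3,643,884 in favor — approved.
Series D: 4/5 of 3487536 = 2790028.80, rounded up to 2790029; 2,790,029 required, 2,791,136 in favor — approved.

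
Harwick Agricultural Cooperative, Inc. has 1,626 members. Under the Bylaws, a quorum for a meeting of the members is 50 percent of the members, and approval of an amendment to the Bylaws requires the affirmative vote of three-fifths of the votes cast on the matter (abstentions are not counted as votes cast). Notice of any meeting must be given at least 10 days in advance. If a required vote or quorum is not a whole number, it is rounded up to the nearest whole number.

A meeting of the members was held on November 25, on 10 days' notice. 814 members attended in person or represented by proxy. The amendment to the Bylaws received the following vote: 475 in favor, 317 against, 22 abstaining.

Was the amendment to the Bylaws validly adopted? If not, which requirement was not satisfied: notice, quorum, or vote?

Notice: 10 days given; 10 required. Satisfied.
Quorum: 50% of 1,626 = 813; 814 present. Satisfied.
Vote: requires three-fifths of the votes cast (814 − 22 abstaining = 792); 3/5 of 792 = 475.20, rounded up to 476, so 476 needed; 475 in favor. Not satisfied.

Invalid — vote requirement not satisfied.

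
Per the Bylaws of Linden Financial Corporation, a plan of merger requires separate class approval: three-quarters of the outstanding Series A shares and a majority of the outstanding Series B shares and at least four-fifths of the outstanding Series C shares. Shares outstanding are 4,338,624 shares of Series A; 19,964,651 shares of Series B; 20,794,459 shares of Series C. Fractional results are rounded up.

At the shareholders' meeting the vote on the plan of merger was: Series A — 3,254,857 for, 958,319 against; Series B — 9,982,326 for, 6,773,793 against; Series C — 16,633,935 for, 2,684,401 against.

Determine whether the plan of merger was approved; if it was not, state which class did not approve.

Series A: 3/4 of 4338624 = 3253968; 3,253,968 required, 3,254,857 in favor — approved.
Series B: a majority of 19964651 is 9982326; 9,982,326 required, 9,982,326 in favor — approved.
Series C: 4/5 of 20794459 = 16635567.20, rounded up to 16635568; 16,635,568 required, 16,633,935 in favor — not approved.

Not approved — the Series C shares did not give the required vote.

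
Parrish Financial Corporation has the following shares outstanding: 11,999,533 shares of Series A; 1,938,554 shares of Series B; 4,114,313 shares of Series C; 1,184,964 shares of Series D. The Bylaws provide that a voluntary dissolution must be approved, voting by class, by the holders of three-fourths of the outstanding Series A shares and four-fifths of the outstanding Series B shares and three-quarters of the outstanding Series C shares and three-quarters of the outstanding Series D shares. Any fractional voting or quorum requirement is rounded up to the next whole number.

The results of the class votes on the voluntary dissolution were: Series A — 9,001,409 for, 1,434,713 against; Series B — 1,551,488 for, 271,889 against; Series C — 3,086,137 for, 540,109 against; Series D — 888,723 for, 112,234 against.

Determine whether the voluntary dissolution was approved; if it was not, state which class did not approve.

Series A: 3/4 of 11999533 = 8999649.75, rounded up to 8999650; 8,999,650 required, 9,001,409 in favor — approved.
Series B: 4/5 of 1938554 = 1550843.20, rounded up to 1550844; 1,550,844 required, 1,551,488 in favor — approved.
Series C: 3/4 of 4114313 = 3085734.75, rounded up to 3085735; 3,085,735 required, 3,086,137 in favor — approved.
Series D: 3/4 of 1184964 = 888723; 888,723 required, 888,723 in favor — approved.

Approved — every class gave the required vote.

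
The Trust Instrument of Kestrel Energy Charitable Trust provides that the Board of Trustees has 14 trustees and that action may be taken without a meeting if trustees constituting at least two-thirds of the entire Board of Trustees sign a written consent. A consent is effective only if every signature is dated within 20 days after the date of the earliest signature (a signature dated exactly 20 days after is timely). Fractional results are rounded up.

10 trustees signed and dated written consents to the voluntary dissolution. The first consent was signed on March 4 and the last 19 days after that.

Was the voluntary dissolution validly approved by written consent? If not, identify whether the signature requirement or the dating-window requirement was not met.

Signatures required: at least two-thirds of 14 — 2/3 of 14 = 9.33, rounded up to 10, so 10 needed; 10 signed. Sufficient.
Dating window: the latest signature is 19 days after the earliest; the limit is 20 days. Within the window.

Effective — both the signature and dating-window requirements are satisfied.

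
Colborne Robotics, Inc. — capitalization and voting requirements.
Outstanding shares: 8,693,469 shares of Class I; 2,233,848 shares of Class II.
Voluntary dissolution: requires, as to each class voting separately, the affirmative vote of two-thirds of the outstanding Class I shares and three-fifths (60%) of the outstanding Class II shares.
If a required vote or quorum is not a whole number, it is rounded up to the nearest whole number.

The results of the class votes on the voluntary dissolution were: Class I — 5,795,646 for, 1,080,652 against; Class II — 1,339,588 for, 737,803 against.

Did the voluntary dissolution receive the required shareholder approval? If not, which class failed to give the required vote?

Class I: 2/3 of 8693469 = 5795646; 5,795,646 required, 5,795,646 in favor — approved.
Class II: 3/5 of 2233848 = 1340308.80, rounded up to 1340309; 1,340,309 required, 1,339,588 in favor — not approved.

Not approved — the Class II shares did not give the required vote.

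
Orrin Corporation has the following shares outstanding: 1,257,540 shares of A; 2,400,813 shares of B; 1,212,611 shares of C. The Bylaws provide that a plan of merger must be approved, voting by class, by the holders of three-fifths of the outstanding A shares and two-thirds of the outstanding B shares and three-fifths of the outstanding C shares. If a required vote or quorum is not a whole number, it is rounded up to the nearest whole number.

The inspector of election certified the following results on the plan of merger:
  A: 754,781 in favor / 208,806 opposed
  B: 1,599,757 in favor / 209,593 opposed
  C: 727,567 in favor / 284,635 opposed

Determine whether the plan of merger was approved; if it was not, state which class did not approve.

Not approved — the B shares did not give the required vote.

A: 3/5 of 1257540 = 754524; 754,524 required, 754,781 in favor — approved.
B: 2/3 of 2400813 = 1600542; 1,600,542 required, 1,599,757 in favor — not approved.
C: 3/5 of 1212611 = 727566.60, rounded up to 727567; 727,567 required, 727,567 in favor — approved.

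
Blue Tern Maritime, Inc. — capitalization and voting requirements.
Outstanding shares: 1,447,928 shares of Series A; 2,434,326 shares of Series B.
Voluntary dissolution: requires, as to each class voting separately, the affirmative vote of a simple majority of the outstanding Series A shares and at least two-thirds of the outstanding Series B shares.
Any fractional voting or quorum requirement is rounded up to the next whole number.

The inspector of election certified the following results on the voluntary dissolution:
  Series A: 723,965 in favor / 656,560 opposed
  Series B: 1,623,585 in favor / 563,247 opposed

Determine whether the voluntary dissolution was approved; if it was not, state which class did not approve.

Approved — every class gave the required vote.

Series A: a majority of 1447928 is 723965; 723,965 required, 723,965 in favor — approved.
Series B: 2/3 of 2434326 = 1622884; 1,622,884 required, 1,623,585 in favor — approved.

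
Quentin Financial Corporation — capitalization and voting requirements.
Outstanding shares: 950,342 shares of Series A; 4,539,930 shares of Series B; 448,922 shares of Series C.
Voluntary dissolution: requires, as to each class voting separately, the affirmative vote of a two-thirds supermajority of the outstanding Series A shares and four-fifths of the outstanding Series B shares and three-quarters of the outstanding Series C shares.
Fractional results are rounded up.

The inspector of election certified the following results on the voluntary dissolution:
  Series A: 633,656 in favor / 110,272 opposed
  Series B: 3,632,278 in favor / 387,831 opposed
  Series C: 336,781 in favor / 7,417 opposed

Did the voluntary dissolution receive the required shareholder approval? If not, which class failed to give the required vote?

Approved — every class gave the required vote.

Series A: 2/3 of 950342 = 633561.33, rounded up to 633562; 633,562 required, 633,656 in favor — approved.
Series B: 4/5 of 4539930 = 3631944; 3,631,944 required, 3,632,278 in favor — approved.
Series C: 3/4 of 448922 = 336691.50, rounded up to 336692; 336,692 required, 336,781 in favor — approved.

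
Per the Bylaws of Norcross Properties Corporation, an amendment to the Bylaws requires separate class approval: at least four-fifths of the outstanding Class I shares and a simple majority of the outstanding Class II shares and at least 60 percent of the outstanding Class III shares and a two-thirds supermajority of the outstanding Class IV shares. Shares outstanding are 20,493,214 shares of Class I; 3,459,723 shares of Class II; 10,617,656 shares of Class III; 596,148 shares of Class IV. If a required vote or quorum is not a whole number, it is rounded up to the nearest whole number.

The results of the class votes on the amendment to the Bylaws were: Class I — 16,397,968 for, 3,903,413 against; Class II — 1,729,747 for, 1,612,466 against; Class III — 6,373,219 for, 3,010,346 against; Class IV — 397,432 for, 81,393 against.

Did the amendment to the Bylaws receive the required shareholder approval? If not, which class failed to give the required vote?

Not approved — the Class II shares did not give the required vote.

Class I: 4/5 of 20493214 = 16394571.20, rounded up to 16394572; 16,394,572 required, 16,397,968 in favor — approved.
Class II: a majority of 3459723 is 1729862; 1,729,862 required, 1,729,747 in favor — not approved.
Class III: 3/5 of 10617656 = 6370593.60, rounded up to 6370594; 6,370,594 required, 6,373,219 in favor — approved.
Class IV: 2/3 of 596148 = 397432; 397,432 required, 397,432 in favor — approved.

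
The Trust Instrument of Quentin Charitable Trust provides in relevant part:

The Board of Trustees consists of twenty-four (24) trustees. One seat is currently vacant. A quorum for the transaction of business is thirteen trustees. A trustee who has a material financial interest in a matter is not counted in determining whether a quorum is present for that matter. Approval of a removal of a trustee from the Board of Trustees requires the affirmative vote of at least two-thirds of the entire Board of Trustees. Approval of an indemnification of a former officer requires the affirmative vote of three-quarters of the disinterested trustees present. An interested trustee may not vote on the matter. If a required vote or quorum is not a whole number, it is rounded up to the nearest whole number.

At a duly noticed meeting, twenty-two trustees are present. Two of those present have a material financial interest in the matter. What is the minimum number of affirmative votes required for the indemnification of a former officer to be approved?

15

The indemnification of a former officer requires three-fourths of the disinterested trustees present (22 − 2 = 20).
3/4 of 20 = 15.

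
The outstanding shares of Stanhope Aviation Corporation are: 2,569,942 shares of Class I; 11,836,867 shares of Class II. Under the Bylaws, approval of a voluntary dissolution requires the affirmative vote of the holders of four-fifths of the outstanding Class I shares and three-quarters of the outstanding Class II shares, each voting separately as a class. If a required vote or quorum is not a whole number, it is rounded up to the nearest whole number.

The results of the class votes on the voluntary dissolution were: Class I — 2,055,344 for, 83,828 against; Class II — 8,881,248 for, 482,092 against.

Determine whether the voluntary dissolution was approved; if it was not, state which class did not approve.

Not approved — the Class I shares did not give the required vote.

Class I: 4/5 of 2569942 = 2055953.60, rounded up to 2055954; 2,055,954 required, 2,055,344 in favor — not approved.
Class II: 3/4 of 11836867 = 8877650.25, rounded up to 8877651; 8,877,651 required, 8,881,248 in favor — approved.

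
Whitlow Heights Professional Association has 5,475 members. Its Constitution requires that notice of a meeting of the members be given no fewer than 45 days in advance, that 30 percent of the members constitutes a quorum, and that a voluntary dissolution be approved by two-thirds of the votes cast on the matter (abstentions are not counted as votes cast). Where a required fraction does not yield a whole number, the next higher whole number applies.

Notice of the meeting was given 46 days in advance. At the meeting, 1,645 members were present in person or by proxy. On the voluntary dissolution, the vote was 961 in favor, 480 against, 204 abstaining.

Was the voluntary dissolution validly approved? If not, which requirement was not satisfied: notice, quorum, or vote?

Valid — all requirements satisfied.

Notice: 46 days given; 45 required. Satisfied.
Quorum: 30% of 5,475 = 1,642.50, rounded up to 1,643; 1,645 present. Satisfied.
Vote: requires two-thirds of the votes cast (1,645 − 204 abstaining = 1,441); 2/3 of 1441 = 960.67, rounded up to 961, so 961 needed; 961 in favor. Satisfied.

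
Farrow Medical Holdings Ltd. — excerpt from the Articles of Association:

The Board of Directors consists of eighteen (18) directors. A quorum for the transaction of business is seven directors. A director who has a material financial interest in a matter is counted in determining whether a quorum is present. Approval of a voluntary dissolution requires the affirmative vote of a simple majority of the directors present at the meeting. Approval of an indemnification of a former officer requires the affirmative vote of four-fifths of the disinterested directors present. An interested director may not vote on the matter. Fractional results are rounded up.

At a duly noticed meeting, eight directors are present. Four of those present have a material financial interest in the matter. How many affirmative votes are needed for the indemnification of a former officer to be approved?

4

The indemnification of a former officer requires four-fifths of the disinterested directors present (8 − 4 = 4).
4/5 of 4 = 3.20, rounded up to 4.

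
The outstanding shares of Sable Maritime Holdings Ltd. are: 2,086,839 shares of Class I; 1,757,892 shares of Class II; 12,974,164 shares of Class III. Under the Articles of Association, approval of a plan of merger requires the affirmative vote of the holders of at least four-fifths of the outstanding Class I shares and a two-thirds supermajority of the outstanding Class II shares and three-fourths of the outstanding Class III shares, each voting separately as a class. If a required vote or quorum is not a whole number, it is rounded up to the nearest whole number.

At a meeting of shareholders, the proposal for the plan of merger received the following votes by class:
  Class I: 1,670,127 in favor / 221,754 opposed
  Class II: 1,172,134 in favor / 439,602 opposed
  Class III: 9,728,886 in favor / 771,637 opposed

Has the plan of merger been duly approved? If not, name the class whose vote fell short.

Class I: 4/5 of 2086839 = 1669471.20, rounded up to 1669472; 1,669,472 required, 1,670,127 in favor — approved.
Class II: 2/3 of 1757892 = 1171928; 1,171,928 required, 1,172,134 in favor — approved.
Class III: 3/4 of 12974164 = 9730623; 9,730,623 required, 9,728,886 in favor — not approved.

Not approved — the Class III shares did not give the required vote.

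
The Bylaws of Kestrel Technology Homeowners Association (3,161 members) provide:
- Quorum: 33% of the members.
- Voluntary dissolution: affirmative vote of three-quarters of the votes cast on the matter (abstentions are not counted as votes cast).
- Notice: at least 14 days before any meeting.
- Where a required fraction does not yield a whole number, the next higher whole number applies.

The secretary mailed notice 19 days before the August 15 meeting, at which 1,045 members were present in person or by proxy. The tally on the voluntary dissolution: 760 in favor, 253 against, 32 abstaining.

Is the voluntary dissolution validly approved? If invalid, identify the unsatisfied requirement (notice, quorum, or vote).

Notice: 19 days given; 14 required. Satisfied.
Quorum: 33% of 3,161 = 1,043.13, rounded up to 1,044; 1,045 present. Satisfied.
Vote: requires three-fourths of the votes cast (1,045 − 32 abstaining = 1,013); 3/4 of 1013 = 759.75, rounded up to 760, so 760 needed; 760 in favor. Satisfied.

Valid — all requirements satisfied.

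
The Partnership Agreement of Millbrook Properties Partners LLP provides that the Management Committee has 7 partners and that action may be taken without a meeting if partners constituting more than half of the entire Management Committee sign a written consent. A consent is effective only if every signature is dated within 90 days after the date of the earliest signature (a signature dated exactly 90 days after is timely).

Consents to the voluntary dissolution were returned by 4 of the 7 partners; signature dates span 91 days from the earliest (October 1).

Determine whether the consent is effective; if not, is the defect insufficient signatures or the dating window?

Not effective — dating-window requirement not satisfied.

Signatures required: more than half of 7 — a majority of 7 is 4, so 4 needed; 4 signed. Sufficient.
Dating window: the latest signature is 91 days after the earliest; the limit is 90 days. Outside the window.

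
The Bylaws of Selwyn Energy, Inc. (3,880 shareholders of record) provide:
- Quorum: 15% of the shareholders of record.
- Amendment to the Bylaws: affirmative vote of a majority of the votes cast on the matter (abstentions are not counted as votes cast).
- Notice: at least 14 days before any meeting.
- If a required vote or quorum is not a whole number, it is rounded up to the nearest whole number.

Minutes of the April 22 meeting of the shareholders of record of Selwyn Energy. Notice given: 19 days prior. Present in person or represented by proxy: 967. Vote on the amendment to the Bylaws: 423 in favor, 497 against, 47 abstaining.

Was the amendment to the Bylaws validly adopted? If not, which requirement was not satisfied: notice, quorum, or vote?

Invalid — vote requirement not satisfied.

Notice: 19 days given; 14 required. Satisfied.
Quorum: 15% of 3,880 = 582; 967 present. Satisfied.
Vote: requires a majority of the votes cast (967 − 47 abstaining = 920); a majority of 920 is 461, so 461 needed; 423 in favor. Not satisfied.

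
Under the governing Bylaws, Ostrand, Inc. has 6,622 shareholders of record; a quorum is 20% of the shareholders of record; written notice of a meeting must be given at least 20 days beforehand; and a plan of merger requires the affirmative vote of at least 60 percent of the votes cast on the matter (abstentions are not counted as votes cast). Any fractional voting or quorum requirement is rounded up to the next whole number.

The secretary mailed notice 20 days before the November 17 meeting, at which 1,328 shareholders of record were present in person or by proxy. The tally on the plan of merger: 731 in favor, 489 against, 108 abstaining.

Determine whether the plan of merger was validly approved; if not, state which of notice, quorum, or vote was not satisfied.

Invalid — vote requirement not satisfied.

Notice: 20 days given; 20 required. Satisfied.
Quorum: 20% of 6,622 = 1,324.40, rounded up to 1,325; 1,328 present. Satisfied.
Vote: requires three-fifths of the votes cast (1,328 − 108 abstaining = 1,220); 3/5 of 1220 = 732, so 732 needed; 731 in favor. Not satisfied.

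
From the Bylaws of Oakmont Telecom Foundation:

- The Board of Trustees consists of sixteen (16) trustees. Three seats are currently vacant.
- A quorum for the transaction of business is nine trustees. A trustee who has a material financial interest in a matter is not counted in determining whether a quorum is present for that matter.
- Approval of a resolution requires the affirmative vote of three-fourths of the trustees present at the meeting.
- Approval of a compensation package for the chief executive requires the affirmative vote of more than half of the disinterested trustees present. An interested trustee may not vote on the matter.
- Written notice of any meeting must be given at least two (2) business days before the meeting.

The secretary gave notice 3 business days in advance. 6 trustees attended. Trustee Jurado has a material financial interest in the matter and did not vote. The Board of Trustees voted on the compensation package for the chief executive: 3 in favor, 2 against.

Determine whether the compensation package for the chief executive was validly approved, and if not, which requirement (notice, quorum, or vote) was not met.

Invalid — quorum requirement not satisfied.

Notice: 3 business days given; 2 required (3 ≥ 2). Satisfied.
Quorum: 6 present, but the 1 interested trustee does not count, leaving 5. Quorum is 9. Not satisfied.
Vote: the compensation package for the chief executive requires a majority of the disinterested trustees present (6 − 1 = 5). A majority of 5 is 3, so 3 affirmative votes are needed; 3 voted in favor. Satisfied. (Moot — without a quorum no business can be validly transacted.)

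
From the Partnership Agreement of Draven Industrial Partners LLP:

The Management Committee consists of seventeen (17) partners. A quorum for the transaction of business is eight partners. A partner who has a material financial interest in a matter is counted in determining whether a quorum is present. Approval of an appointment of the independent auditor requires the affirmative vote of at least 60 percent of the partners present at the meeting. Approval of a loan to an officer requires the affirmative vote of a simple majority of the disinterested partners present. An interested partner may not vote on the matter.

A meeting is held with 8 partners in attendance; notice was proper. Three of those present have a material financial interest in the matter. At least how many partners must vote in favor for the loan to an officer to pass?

The loan to an officer requires a majority of the disinterested partners present (8 − 3 = 5).
A majority of 5 is 3.

3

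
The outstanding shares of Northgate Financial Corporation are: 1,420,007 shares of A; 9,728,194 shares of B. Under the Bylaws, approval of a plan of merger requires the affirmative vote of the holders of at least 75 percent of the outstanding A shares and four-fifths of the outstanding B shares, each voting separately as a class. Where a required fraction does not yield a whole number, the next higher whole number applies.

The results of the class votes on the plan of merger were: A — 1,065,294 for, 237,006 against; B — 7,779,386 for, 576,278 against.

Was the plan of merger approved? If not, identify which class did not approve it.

A: 3/4 of 1420007 = 1065005.25, rounded up to 1065006; 1,065,006 required, 1,065,294 in favor — approved.
B: 4/5 of 9728194 = 7782555.20, rounded up to 7782556; 7,782,556 required, 7,779,386 in favor — not approved.

Not approved — the B shares did not give the required vote.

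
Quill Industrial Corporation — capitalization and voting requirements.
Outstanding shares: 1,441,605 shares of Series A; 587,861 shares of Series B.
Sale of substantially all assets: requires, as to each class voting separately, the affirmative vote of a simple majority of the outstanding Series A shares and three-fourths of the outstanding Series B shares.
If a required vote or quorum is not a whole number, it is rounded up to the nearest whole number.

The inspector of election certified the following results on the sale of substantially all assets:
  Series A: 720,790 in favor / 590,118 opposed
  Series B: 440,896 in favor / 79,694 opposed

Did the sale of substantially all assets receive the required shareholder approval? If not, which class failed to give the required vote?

Not approved — the Series A shares did not give the required vote.

Series A: a majority of 1441605 is 720803; 720,803 required, 720,790 in favor — not approved.
Series B: 3/4 of 587861 = 440895.75, rounded up to 440896; 440,896 required, 440,896 in favor — approved.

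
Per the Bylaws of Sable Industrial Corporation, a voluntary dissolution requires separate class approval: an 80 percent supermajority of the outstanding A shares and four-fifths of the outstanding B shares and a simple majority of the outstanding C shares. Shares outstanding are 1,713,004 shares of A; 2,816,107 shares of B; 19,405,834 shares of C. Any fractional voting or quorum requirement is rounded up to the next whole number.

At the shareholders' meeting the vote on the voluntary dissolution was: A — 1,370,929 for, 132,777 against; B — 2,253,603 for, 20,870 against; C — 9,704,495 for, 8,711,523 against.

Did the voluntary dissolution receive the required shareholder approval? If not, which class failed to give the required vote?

A: 4/5 of 1713004 = 1370403.20, rounded up to 1370404; 1,370,404 required, 1,370,929 in favor — approved.
B: 4/5 of 2816107 = 2252885.60, rounded up to 2252886; 2,252,886 required, 2,253,603 in favor — approved.
C: a majority of 19405834 is 9702918; 9,702,918 required, 9,704,495 in favor — approved.

Approved — every class gave the required vote.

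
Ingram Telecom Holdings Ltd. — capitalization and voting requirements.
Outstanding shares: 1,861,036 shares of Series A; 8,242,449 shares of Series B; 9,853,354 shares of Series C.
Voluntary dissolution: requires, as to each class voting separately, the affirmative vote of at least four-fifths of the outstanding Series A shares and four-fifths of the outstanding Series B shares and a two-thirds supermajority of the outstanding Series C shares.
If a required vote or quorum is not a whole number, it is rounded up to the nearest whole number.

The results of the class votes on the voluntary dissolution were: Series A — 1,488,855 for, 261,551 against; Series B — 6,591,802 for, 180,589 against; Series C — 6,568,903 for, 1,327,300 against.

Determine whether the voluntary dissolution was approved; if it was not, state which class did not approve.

Series A: 4/5 of 1861036 = 1488828.80, rounded up to 1488829; 1,488,829 required, 1,488,855 in favor — approved.
Series B: 4/5 of 8242449 = 6593959.20, rounded up to 6593960; 6,593,960 required, 6,591,802 in favor — not approved.
Series C: 2/3 of 9853354 = 6568902.67, rounded up to 6568903; 6,568,903 required, 6,568,903 in favor — approved.

Not approved — the Series B shares did not give the required vote.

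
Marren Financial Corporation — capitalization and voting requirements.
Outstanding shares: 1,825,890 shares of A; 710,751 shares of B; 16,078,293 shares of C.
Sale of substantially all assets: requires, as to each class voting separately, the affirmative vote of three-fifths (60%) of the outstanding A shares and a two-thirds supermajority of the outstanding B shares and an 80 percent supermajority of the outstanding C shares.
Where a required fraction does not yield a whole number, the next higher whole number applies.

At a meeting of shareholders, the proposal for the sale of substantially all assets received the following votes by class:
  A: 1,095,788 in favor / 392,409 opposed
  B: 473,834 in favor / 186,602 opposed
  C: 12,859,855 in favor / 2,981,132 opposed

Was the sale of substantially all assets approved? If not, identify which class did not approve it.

Not approved — the C shares did not give the required vote.

A: 3/5 of 1825890 = 1095534; 1,095,534 required, 1,095,788 in favor — approved.
B: 2/3 of 710751 = 473834; 473,834 required, 473,834 in favor — approved.
C: 4/5 of 16078293 = 12862634.40, rounded up to 12862635; 12,862,635 required, 12,859,855 in favor — not approved.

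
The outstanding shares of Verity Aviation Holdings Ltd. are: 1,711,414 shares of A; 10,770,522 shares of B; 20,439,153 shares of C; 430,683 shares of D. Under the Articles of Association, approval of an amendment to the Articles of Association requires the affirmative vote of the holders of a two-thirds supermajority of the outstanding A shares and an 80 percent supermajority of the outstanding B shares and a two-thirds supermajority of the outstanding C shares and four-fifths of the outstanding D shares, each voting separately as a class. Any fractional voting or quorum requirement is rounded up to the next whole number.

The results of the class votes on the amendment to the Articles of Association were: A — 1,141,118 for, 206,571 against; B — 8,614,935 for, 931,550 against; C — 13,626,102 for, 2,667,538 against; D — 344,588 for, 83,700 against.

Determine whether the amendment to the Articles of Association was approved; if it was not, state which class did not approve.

A: 2/3 of 1711414 = 1140942.67, rounded up to 1140943; 1,140,943 required, 1,141,118 in favor — approved.
B: 4/5 of 10770522 = 8616417.60, rounded up to 8616418; 8,616,418 required, 8,614,935 in favor — not approved.
C: 2/3 of 20439153 = 13626102; 13,626,102 required, 13,626,102 in favor — approved.
D: 4/5 of 430683 = 344546.40, rounded up to 344547; 344,547 required, 344,588 in favor — approved.

Not approved — the B shares did not give the required vote.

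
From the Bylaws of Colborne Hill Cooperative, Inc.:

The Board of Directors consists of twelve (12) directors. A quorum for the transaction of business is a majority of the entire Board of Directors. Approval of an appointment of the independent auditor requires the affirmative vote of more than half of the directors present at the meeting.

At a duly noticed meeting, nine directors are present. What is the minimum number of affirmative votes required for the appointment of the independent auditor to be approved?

The appointment of the independent auditor requires a majority of the directors present (9).
A majority of 9 is 5.

5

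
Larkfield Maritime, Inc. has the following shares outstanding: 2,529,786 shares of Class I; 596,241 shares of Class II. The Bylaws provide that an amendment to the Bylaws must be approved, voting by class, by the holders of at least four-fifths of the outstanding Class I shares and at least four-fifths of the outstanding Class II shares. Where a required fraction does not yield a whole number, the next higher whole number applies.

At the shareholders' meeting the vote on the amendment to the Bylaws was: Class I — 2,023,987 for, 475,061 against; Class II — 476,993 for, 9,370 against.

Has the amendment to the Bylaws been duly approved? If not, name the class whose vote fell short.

Approved — every class gave the required vote.

Class I: 4/5 of 2529786 = 2023828.80, rounded up to 2023829; 2,023,829 required, 2,023,987 in favor — approved.
Class II: 4/5 of 596241 = 476992.80, rounded up to 476993; 476,993 required, 476,993 in favor — approved.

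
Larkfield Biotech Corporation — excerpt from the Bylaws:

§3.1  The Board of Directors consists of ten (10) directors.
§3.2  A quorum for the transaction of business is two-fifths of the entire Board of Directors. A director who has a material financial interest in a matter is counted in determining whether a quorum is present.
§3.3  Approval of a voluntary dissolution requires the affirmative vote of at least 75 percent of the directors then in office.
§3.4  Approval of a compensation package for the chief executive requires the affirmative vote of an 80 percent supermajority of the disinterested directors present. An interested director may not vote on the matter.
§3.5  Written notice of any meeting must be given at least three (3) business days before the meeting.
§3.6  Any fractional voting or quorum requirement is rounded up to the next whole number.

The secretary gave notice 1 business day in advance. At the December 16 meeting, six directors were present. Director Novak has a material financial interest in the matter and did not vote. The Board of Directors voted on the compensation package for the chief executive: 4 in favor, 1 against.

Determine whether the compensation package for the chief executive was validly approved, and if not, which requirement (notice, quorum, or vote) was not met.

Invalid — notice requirement not satisfied.

Notice: 1 business day given; 3 required (1 < 3). Not satisfied.
Quorum: 6 present (interested directors count toward quorum); quorum is 4. Satisfied.
Vote: the compensation package for the chief executive requires four-fifths of the disinterested directors present (6 − 1 = 5). 4/5 of 5 = 4, so 4 affirmative votes are needed; 4 voted in favor. Satisfied.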